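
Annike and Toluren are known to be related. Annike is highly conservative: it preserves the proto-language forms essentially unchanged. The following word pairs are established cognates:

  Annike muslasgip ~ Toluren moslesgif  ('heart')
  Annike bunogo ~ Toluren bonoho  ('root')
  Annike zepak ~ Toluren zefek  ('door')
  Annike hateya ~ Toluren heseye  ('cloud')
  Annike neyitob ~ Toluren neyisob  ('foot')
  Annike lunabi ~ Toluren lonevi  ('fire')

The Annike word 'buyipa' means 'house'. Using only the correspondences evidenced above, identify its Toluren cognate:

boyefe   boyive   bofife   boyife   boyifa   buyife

boyife

muslasgip ~ moslesgif — Annike u corresponds to Toluren o after a consonant, before a consonant other than r, m, n, p, b, f, v.
zepak ~ zefek — Annike p corresponds to Toluren f between vowels (before a back vowel).
hateya ~ heseye — Annike a corresponds to Toluren e word-finally.
Applying these to Annike 'buyipa':
  buyipa → boyipa   (u→o after a consonant, before a consonant other than r, m, n, p, b, f, v)
  boyipa → boyifa   (p→f between vowels (before a back vowel))
  boyifa → boyife   (a→e word-finally)
So the Toluren cognate is 'boyife'.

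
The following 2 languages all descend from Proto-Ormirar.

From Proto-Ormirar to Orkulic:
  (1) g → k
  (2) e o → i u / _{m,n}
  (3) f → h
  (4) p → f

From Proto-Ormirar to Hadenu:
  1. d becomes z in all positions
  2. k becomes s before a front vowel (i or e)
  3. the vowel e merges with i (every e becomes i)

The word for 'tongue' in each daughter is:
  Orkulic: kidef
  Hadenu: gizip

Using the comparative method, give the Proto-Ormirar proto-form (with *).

Position 4: Orkulic has e, Hadenu has i. Orkulic preserves e here (none of its changes turn any other segment into e), so the proto-segment is *e.
Position 1: Orkulic has k, Hadenu has g. Hadenu preserves g here (none of its changes turn any other segment into g), so the proto-segment is *g.
Verify the candidate proto-form against each daughter:
Orkulic: start from *gidep.
  rule 1 (unconditioned shift): gidep → kidep
  rule 2: no change — kidep
  rule 3: no change — kidep
  rule 4 (unconditioned shift): kidep → kidef
  ⇒ Orkulic kidef
Hadenu: *gidep > gizep > gizip  (by unconditioned shift, vowel merger)
*gidep is the unique common source.

*gidep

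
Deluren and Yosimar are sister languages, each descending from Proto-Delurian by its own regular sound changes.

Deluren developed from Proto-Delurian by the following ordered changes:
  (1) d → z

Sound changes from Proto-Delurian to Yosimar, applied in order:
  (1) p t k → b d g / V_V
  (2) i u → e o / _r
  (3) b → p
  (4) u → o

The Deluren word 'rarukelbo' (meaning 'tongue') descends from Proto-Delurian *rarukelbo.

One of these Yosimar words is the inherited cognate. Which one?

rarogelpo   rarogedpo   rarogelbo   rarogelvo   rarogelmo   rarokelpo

rarogelpo

Yosimar: start from *rarukelbo.
  rule 1 (intervocalic voicing): rarukelbo → rarugelbo
  rule 2: no change — rarugelbo
  rule 3 (unconditioned shift): rarugelbo → rarugelpo
  rule 4 (vowel merger): rarugelpo → rarogelpo
  ⇒ Yosimar rarogelpo
Only 'rarogelpo' matches the regular Yosimar development of *rarukelbo.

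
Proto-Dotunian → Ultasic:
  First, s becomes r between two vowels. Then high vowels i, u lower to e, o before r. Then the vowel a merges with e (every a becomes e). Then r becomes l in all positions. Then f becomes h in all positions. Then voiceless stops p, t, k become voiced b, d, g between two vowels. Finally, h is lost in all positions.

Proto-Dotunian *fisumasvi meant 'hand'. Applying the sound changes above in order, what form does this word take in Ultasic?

elumesvi

Ultasic: *fisumasvi
  fisumasvi → firumasvi   [rhotacism]
  firumasvi → ferumasvi   [pre-rhotic lowering]
  ferumasvi → ferumesvi   [vowel merger]
  ferumesvi → felumesvi   [unconditioned shift]
  felumesvi → helumesvi   [unconditioned shift]
  helumesvi (rule 6 does not apply)
  helumesvi → elumesvi   [h-loss]
  giving Ultasic elumesvi.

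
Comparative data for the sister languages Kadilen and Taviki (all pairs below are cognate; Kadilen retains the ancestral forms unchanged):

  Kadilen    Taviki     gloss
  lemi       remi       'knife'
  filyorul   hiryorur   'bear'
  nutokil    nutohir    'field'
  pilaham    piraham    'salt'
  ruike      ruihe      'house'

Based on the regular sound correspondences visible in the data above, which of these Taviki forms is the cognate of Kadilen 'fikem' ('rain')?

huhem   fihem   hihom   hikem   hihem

filyorul ~ hiryorur — Kadilen f corresponds to Taviki h word-initially before a front vowel.
ruike ~ ruihe — Kadilen k corresponds to Taviki h between vowels (before a front vowel).
Applying these to Kadilen 'fikem':
  fikem → hikem   (f→h word-initially before a front vowel)
  hikem → hihem   (k→h between vowels (before a front vowel))
So the Taviki cognate is 'hihem'.

hihem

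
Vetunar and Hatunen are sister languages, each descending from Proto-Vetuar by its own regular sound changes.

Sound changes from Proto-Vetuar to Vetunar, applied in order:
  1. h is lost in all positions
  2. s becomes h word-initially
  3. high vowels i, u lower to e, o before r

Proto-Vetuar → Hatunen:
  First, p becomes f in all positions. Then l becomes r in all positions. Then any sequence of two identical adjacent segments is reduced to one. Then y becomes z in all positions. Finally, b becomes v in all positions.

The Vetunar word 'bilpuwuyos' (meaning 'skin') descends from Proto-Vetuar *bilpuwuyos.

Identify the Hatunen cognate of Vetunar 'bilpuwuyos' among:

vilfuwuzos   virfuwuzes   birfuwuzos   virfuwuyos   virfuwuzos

Hatunen: *bilpuwuyos
  bilpuwuyos → bilfuwuyos   [unconditioned shift]
  bilfuwuyos → birfuwuyos   [unconditioned shift]
  birfuwuyos (rule 3 does not apply)
  birfuwuyos → birfuwuzos   [unconditioned shift]
  birfuwuzos → virfuwuzos   [unconditioned shift]
  giving Hatunen virfuwuzos.
Only 'virfuwuzos' matches the regular Hatunen development of *bilpuwuyos.

virfuwuzos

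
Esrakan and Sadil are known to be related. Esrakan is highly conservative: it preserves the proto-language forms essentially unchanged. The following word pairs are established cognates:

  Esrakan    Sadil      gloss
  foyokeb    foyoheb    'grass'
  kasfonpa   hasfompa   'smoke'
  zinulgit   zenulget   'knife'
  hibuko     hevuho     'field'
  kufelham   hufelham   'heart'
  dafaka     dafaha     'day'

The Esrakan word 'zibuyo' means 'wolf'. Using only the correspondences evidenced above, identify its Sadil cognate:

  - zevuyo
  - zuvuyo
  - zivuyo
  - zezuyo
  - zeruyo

hibuko ~ hevuho — Esrakan i corresponds to Sadil e after a consonant, before a labial obstruent.
hibuko ~ hevuho — Esrakan b corresponds to Sadil v between vowels (before a back vowel).
Applying these to Esrakan 'zibuyo':
  zibuyo → zebuyo   (i→e after a consonant, before a labial obstruent)
  zebuyo → zevuyo   (b→v between vowels (before a back vowel))
So the Sadil cognate is 'zevuyo'.

zevuyo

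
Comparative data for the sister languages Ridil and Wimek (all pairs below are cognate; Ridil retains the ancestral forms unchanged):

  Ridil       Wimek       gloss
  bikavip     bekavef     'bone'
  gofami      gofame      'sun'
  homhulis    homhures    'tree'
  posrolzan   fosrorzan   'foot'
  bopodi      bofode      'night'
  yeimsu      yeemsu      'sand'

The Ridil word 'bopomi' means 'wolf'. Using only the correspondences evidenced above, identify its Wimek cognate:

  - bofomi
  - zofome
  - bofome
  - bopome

bofome

bopodi ~ bofode — Ridil p corresponds to Wimek f between vowels (before a back vowel).
gofami ~ gofame, bopodi ~ bofode — Ridil i corresponds to Wimek e word-finally.
Applying these to Ridil 'bopomi':
  bopomi → bofomi   (p→f between vowels (before a back vowel))
  bofomi → bofome   (i→e word-finally)
So the Wimek cognate is 'bofome'.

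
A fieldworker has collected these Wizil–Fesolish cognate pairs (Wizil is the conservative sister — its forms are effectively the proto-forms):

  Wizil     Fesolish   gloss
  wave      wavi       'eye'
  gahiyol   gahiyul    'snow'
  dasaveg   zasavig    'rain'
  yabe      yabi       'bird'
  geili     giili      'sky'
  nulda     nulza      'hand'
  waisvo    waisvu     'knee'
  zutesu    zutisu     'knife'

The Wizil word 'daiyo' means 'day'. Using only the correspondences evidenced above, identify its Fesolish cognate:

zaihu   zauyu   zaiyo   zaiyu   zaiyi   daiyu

zaiyu

dasaveg ~ zasavig — Wizil d corresponds to Fesolish z word-initially before a back vowel.
waisvo ~ waisvu — Wizil o corresponds to Fesolish u word-finally.
Applying these to Wizil 'daiyo':
  daiyo → zaiyo   (d→z word-initially before a back vowel)
  zaiyo → zaiyu   (o→u word-finally)
So the Fesolish cognate is 'zaiyu'.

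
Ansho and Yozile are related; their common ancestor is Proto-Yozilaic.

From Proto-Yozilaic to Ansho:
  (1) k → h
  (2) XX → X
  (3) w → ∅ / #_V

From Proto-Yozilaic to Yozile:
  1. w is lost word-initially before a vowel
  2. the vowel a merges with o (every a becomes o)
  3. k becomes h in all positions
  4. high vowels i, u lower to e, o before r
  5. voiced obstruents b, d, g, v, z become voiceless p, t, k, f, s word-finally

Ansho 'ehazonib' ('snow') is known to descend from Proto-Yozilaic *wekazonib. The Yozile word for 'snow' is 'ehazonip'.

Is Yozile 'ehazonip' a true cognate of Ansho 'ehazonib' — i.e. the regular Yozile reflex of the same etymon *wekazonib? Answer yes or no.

Derive the expected Yozile reflex of *wekazonib:
Yozile: start from *wekazonib.
  rule 1 (glide loss): wekazonib → ekazonib
  rule 2 (vowel merger): ekazonib → ekozonib
  rule 3 (unconditioned shift): ekozonib → ehozonib
  rule 4: no change — ehozonib
  rule 5 (final devoicing): ehozonib → ehozonip
  ⇒ Yozile ehozonip
The regular Yozile reflex would be 'ehozonip', but the attested form is 'ehazonip'. The correspondence is irregular, so they are not cognates (the Yozile form has a different source).

no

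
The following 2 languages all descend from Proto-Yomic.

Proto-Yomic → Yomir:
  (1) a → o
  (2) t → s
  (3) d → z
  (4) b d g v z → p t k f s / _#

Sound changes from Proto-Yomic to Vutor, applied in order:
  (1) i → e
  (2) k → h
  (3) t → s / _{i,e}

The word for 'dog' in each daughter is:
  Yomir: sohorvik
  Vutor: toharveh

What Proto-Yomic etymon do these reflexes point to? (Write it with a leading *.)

Position 4: Yomir has o, Vutor has a. Vutor preserves a here (none of its changes turn any other segment into a), so the proto-segment is *a.
Position 1: Yomir has s, Vutor has t. Vutor preserves t here (none of its changes turn any other segment into t), so the proto-segment is *t.
Continuing position by position gives *toharvik; check it forward:
Yomir: start from *toharvik.
  rule 1 (vowel merger): toharvik → tohorvik
  rule 2 (unconditioned shift): tohorvik → sohorvik
  rule 3: no change — sohorvik
  rule 4: no change — sohorvik
  ⇒ Yomir sohorvik
Vutor: *toharvik
  toharvik → toharvek   [vowel merger]
  toharvek → toharveh   [unconditioned shift]
  toharveh (rule 3 does not apply)
  giving Vutor toharveh.
Only *toharvik yields all of Yomir sohorvik, Vutor toharveh.

*toharvik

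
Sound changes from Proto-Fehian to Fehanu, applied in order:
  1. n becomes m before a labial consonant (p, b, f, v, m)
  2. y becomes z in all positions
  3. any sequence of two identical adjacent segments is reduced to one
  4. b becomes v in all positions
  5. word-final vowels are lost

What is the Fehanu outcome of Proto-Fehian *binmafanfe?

Fehanu: *binmafanfe
  binmafanfe → bimmafamfe   [nasal place assimilation]
  bimmafamfe (rule 2 does not apply)
  bimmafamfe → bimafamfe   [degemination]
  bimafamfe → vimafamfe   [unconditioned shift]
  vimafamfe → vimafamf   [apocope]
  giving Fehanu vimafamf.

vimafamf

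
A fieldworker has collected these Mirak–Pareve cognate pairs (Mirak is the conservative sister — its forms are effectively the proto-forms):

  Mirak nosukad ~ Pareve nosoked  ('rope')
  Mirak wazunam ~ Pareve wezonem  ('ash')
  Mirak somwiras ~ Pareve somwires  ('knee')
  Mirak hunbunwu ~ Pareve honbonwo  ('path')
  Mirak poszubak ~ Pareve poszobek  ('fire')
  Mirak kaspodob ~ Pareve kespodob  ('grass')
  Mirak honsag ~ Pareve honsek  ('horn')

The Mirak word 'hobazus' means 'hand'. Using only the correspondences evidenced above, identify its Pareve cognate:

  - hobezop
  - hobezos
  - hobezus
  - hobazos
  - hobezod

nosukad ~ nosoked, wazunam ~ wezonem — Mirak a corresponds to Pareve e after a consonant, before a consonant other than r, m, n, p, b, f, v.
nosukad ~ nosoked — Mirak u corresponds to Pareve o after a consonant, before a consonant other than r, m, n, p, b, f, v.
Applying these to Mirak 'hobazus':
  hobazus → hobezus   (a→e after a consonant, before a consonant other than r, m, n, p, b, f, v)
  hobezus → hobezos   (u→o after a consonant, before a consonant other than r, m, n, p, b, f, v)
So the Pareve cognate is 'hobezos'.

hobezos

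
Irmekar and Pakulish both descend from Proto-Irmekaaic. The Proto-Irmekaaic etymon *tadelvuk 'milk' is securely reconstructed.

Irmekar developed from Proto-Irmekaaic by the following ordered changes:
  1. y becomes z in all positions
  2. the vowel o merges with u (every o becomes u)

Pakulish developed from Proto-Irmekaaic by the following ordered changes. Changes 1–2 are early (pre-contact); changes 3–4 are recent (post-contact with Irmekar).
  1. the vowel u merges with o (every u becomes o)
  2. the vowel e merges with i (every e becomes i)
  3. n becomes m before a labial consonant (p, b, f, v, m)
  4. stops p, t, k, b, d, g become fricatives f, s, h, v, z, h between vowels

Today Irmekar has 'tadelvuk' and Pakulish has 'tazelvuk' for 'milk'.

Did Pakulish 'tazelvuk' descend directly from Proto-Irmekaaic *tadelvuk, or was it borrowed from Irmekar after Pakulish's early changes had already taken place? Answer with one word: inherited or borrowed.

borrowed

If inherited, *tadelvuk would pass through all of Pakulish's changes:
Pakulish: *tadelvuk > tadelvok > tadilvok > tazilvok  (by vowel merger, vowel merger, intervocalic lenition)
If borrowed from Irmekar 'tadelvuk' after the early changes, it would undergo only the recent ones:
  rule 3 (nasal place assimilation): no change (tadelvuk)
  rule 4 (intervocalic lenition): tadelvuk → tazelvuk
  ⇒ as a loan: tazelvuk
Pakulish 'tazelvuk' matches the loan outcome 'tazelvuk', not the inherited 'tazilvok' — it skipped the early Pakulish changes, so it was borrowed from Irmekar.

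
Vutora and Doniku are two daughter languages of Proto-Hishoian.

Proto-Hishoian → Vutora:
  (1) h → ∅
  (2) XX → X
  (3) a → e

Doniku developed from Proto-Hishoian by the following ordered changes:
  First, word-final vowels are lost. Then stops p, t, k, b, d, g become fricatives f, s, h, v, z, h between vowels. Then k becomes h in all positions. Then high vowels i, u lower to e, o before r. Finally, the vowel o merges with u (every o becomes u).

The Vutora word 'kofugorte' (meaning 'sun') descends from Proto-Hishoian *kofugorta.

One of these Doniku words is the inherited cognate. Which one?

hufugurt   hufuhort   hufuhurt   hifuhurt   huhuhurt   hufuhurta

hufuhurt

Doniku: *kofugorta > kofugort > kofuhort > hofuhort > hufuhurt  (by apocope, intervocalic lenition, unconditioned shift, vowel merger)
Among the options, 'hufuhurt' alone shows every Doniku change applied in order.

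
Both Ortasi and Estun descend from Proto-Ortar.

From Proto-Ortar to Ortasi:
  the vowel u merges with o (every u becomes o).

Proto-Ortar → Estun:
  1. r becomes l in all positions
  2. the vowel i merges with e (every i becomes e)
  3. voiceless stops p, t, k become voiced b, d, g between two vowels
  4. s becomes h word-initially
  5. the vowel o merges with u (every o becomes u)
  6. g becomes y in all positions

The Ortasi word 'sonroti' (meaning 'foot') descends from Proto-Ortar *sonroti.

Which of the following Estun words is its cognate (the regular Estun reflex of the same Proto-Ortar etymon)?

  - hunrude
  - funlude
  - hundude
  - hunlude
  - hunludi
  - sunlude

Estun: *sonroti > sonloti > sonlote > sonlode > honlode > hunlude  (by unconditioned shift, vowel merger, intervocalic voicing, debuccalisation, vowel merger)
Only 'hunlude' matches the regular Estun development of *sonroti.

hunlude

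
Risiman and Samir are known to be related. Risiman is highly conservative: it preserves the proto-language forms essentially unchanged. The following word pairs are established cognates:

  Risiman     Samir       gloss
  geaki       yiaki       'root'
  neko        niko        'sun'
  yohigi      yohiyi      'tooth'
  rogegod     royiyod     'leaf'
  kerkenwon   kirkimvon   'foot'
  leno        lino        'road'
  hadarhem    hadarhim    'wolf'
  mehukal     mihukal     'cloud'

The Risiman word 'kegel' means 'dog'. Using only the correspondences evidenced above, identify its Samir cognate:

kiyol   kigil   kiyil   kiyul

neko ~ niko, rogegod ~ royiyod — Risiman e corresponds to Samir i after a consonant, before a consonant other than r, m, n, p, b, f, v.
rogegod ~ royiyod — Risiman g corresponds to Samir y between vowels (before a front vowel).
Applying these to Risiman 'kegel':
  kegel → kigel   (e→i after a consonant, before a consonant other than r, m, n, p, b, f, v)
  kigel → kiyel   (g→y between vowels (before a front vowel))
  kiyel → kiyil   (e→i after a consonant, before a consonant other than r, m, n, p, b, f, v)
So the Samir cognate is 'kiyil'.

kiyil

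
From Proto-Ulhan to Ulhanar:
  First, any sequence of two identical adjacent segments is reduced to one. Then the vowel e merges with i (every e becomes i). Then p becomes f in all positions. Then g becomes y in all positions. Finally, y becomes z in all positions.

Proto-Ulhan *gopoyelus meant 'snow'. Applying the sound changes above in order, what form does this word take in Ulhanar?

zofozilus

Ulhanar: start from *gopoyelus.
  rule 1: no change — gopoyelus
  rule 2 (vowel merger): gopoyelus → gopoyilus
  rule 3 (unconditioned shift): gopoyilus → gofoyilus
  rule 4 (unconditioned shift): gofoyilus → yofoyilus
  rule 5 (unconditioned shift): yofoyilus → zofozilus
  ⇒ Ulhanar zofozilus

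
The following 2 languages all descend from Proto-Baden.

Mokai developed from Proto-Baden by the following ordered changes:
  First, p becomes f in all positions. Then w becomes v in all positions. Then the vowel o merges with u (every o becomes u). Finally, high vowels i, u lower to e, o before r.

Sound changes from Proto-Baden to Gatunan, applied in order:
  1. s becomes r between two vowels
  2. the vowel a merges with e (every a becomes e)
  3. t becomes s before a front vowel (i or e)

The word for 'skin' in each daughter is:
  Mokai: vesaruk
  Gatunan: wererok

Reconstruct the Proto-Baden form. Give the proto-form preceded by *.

*wesarok

Position 3: Mokai has s, Gatunan has r. Mokai preserves s here (none of its changes turn any other segment into s), so the proto-segment is *s.
Position 4: Mokai has a, Gatunan has e. Mokai preserves a here (none of its changes turn any other segment into a), so the proto-segment is *a.
Continuing position by position gives *wesarok; check it forward:
Mokai: start from *wesarok.
  rule 1: no change — wesarok
  rule 2 (unconditioned shift): wesarok → vesarok
  rule 3 (vowel merger): vesarok → vesaruk
  rule 4: no change — vesaruk
  ⇒ Mokai vesaruk
Gatunan: start from *wesarok.
  rule 1 (rhotacism): wesarok → werarok
  rule 2 (vowel merger): werarok → wererok
  rule 3: no change — wererok
  ⇒ Gatunan wererok
*wesarok is the unique common source.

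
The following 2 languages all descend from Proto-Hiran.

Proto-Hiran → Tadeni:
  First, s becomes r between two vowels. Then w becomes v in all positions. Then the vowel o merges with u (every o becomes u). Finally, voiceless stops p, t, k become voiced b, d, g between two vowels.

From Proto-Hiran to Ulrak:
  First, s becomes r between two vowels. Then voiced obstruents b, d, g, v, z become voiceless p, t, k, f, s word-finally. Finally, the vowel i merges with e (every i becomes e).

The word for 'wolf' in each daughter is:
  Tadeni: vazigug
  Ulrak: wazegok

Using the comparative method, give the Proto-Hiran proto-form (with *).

*wazigog

Position 6: Tadeni has u, Ulrak has o. Ulrak preserves o here (none of its changes turn any other segment into o), so the proto-segment is *o.
Position 7: Tadeni has g, Ulrak has k. Taking the neighbouring segments as reconstructed: Tadeni g can only go back to *g; Ulrak k could go back to *k or *g — the one source consistent with every daughter is *g.
Verify the candidate proto-form against each daughter:
Tadeni: *wazigog > vazigog > vazigug  (by unconditioned shift, vowel merger)
Ulrak: *wazigog
  wazigog (rule 1 does not apply)
  wazigog → wazigok   [final devoicing]
  wazigok → wazegok   [vowel merger]
  giving Ulrak wazegok.
No other proto-form is consistent with every reflex, so the reconstruction is *wazigog.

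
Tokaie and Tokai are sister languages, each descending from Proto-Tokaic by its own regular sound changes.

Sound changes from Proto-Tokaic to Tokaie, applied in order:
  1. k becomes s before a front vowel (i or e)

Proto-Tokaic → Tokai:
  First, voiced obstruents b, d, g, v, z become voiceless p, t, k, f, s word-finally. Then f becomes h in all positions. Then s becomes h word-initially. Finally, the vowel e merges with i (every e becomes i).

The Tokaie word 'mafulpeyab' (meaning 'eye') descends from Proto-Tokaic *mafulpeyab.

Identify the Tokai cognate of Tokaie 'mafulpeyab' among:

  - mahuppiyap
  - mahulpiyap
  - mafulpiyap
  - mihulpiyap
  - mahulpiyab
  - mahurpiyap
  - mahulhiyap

Tokai: *mafulpeyab > mafulpeyap > mahulpeyap > mahulpiyap  (by final devoicing, unconditioned shift, vowel merger)
The other candidates each miss or misapply at least one Tokai change.

mahulpiyap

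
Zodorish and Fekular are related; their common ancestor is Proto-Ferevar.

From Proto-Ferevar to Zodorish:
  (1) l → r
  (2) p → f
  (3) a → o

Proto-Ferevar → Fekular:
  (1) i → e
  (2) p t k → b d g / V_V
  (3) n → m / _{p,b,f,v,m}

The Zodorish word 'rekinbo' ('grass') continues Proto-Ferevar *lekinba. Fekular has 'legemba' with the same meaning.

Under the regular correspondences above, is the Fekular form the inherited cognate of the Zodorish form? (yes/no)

Derive the expected Fekular reflex of *lekinba:
Fekular: *lekinba
  lekinba → lekenba   [vowel merger]
  lekenba → legenba   [intervocalic voicing]
  legenba → legemba   [nasal place assimilation]
  giving Fekular legemba.
Fekular 'legemba' matches the regular reflex exactly, so the pair is cognate.

yes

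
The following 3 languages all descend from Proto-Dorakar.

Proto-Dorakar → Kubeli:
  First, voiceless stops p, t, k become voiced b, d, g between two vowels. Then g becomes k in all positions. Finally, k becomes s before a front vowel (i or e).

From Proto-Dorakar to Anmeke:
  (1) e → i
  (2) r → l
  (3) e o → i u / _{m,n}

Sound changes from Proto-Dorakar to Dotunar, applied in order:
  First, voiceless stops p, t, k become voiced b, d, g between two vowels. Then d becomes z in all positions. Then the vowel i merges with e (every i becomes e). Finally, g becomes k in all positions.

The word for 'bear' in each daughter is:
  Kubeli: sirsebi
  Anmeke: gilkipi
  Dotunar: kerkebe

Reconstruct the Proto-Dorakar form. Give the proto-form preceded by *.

*girkepi

Position 7: Kubeli has i, Anmeke has i, Dotunar has e. Kubeli preserves i here (none of its changes turn any other segment into i), so the proto-segment is *i.
Position 5: Kubeli has e, Anmeke has i, Dotunar has e. Kubeli preserves e here (none of its changes turn any other segment into e), so the proto-segment is *e.
Position 1: Kubeli has s, Anmeke has g, Dotunar has k. Anmeke preserves g here (none of its changes turn any other segment into g), so the proto-segment is *g.
Continuing position by position gives *girkepi; check it forward:
Kubeli: start from *girkepi.
  rule 1 (intervocalic voicing): girkepi → girkebi
  rule 2 (unconditioned shift): girkebi → kirkebi
  rule 3 (palatalisation): kirkebi → sirsebi
  ⇒ Kubeli sirsebi
Anmeke: *girkepi > girkipi > gilkipi  (by vowel merger, unconditioned shift)
Dotunar: *girkepi > girkebi > gerkebe > kerkebe  (by intervocalic voicing, vowel merger, unconditioned shift)
*girkepi is the unique common source.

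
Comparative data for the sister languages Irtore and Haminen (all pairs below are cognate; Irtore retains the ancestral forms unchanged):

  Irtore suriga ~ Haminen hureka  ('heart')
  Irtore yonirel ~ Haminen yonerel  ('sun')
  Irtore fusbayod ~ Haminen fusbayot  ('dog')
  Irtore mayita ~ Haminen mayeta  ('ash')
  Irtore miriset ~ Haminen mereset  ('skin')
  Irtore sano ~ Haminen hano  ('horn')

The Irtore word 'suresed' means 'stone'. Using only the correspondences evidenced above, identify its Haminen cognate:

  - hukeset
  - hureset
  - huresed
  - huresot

hureset

suriga ~ hureka — Irtore s corresponds to Haminen h word-initially before a back vowel.
fusbayod ~ fusbayot — Irtore d corresponds to Haminen t word-finally.
Applying these to Irtore 'suresed':
  suresed → huresed   (s→h word-initially before a back vowel)
  huresed → hureset   (d→t word-finally)
So the Haminen cognate is 'hureset'.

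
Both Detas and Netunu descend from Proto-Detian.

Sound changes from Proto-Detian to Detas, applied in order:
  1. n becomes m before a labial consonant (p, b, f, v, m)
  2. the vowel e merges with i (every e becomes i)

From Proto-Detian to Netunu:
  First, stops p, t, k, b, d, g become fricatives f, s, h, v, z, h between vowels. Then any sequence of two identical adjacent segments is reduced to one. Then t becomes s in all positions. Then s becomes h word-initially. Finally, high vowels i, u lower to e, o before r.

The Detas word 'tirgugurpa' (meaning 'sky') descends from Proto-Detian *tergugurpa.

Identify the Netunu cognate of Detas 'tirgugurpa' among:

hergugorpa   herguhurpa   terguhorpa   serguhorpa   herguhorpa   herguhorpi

herguhorpa

Netunu: *tergugurpa > terguhurpa > serguhurpa > herguhurpa > herguhorpa  (by intervocalic lenition, unconditioned shift, debuccalisation, pre-rhotic lowering)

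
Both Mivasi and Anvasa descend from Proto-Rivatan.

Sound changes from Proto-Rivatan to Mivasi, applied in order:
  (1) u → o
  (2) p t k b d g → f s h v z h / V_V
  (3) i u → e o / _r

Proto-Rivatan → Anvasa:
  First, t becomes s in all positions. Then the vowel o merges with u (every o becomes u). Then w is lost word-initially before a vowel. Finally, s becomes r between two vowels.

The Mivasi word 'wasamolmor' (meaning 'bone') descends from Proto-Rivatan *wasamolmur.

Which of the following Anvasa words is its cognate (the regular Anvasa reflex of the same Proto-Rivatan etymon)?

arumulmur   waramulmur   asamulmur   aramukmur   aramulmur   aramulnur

Anvasa: start from *wasamolmur.
  rule 1: no change — wasamolmur
  rule 2 (vowel merger): wasamolmur → wasamulmur
  rule 3 (glide loss): wasamulmur → asamulmur
  rule 4 (rhotacism): asamulmur → aramulmur
  ⇒ Anvasa aramulmur
Only 'aramulmur' matches the regular Anvasa development of *wasamolmur.

aramulmur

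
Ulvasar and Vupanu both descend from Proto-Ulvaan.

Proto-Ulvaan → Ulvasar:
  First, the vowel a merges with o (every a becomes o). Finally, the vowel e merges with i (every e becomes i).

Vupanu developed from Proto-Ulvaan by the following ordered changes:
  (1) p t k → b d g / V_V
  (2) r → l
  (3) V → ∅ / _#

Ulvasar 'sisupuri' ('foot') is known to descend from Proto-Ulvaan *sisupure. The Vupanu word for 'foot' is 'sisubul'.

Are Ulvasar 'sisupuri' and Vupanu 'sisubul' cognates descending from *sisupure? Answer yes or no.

yes

Derive the expected Vupanu reflex of *sisupure:
Vupanu: *sisupure
  sisupure → sisubure   [intervocalic voicing]
  sisubure → sisubule   [unconditioned shift]
  sisubule → sisubul   [apocope]
  giving Vupanu sisubul.
Vupanu 'sisubul' matches the regular reflex exactly, so the pair is cognate.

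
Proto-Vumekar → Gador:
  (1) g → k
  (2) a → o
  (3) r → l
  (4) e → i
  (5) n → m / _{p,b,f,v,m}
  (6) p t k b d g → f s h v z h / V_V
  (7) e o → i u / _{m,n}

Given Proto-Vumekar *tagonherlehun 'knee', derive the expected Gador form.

Gador: *tagonherlehun > takonherlehun > tokonherlehun > tokonhellehun > tokonhillihun > tohonhillihun > tohunhillihun  (by unconditioned shift, vowel merger, unconditioned shift, vowel merger, intervocalic lenition, pre-nasal raising)

tohunhillihun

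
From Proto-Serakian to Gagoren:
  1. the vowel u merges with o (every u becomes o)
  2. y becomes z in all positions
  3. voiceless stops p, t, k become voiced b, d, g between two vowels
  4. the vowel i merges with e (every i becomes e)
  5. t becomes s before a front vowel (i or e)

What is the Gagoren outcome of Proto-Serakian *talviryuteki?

Gagoren: *talviryuteki > talviryoteki > talvirzoteki > talvirzodegi > talverzodege  (by vowel merger, unconditioned shift, intervocalic voicing, vowel merger)

talverzodege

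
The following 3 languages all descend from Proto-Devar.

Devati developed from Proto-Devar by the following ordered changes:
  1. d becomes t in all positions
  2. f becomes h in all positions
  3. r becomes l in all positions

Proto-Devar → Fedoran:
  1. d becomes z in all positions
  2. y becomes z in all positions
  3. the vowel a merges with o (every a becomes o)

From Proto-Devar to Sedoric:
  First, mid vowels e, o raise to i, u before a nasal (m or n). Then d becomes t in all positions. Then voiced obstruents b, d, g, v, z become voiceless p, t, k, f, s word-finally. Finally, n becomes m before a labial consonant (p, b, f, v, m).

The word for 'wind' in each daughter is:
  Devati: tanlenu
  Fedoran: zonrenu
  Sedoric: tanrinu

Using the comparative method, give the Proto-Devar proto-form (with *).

Position 5: Devati has e, Fedoran has e, Sedoric has i. Devati preserves e here (none of its changes turn any other segment into e), so the proto-segment is *e.
Position 4: Devati has l, Fedoran has r, Sedoric has r. Fedoran preserves r here (none of its changes turn any other segment into r), so the proto-segment is *r.
Position 1: Devati has t, Fedoran has z, Sedoric has t. Taking the neighbouring segments as reconstructed: Devati t could go back to *t or *d; Fedoran z could go back to *d or *z or *y; Sedoric t could go back to *t or *d — the one source consistent with every daughter is *d.
Verify the candidate proto-form against each daughter:
Devati: start from *danrenu.
  rule 1 (unconditioned shift): danrenu → tanrenu
  rule 2: no change — tanrenu
  rule 3 (unconditioned shift): tanrenu → tanlenu
  ⇒ Devati tanlenu
Fedoran: *danrenu > zanrenu > zonrenu  (by unconditioned shift, vowel merger)
Sedoric: *danrenu > danrinu > tanrinu  (by pre-nasal raising, unconditioned shift)
*danrenu is the unique common source.

*danrenu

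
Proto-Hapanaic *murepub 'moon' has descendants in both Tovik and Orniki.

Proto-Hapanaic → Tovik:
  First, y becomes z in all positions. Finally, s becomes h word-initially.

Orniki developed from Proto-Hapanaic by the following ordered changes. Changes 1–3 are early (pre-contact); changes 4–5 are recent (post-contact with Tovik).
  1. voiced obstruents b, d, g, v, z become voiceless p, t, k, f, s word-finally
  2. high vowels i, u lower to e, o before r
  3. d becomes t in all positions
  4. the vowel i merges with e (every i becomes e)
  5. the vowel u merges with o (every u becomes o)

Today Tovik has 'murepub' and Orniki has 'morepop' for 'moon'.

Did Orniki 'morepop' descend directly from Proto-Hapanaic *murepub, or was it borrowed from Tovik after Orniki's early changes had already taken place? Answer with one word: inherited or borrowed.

If inherited, *murepub would pass through all of Orniki's changes:
Orniki: *murepub
  murepub → murepup   [final devoicing]
  murepup → morepup   [pre-rhotic lowering]
  morepup (rule 3 does not apply)
  morepup (rule 4 does not apply)
  morepup → morepop   [vowel merger]
  giving Orniki morepop.
If borrowed from Tovik 'murepub' after the early changes, it would undergo only the recent ones:
  rule 4 (vowel merger): no change (murepub)
  rule 5 (vowel merger): murepub → morepob
  ⇒ as a loan: morepob
Orniki 'morepop' matches the inherited outcome exactly, so it is an inherited cognate, not a loan.

inherited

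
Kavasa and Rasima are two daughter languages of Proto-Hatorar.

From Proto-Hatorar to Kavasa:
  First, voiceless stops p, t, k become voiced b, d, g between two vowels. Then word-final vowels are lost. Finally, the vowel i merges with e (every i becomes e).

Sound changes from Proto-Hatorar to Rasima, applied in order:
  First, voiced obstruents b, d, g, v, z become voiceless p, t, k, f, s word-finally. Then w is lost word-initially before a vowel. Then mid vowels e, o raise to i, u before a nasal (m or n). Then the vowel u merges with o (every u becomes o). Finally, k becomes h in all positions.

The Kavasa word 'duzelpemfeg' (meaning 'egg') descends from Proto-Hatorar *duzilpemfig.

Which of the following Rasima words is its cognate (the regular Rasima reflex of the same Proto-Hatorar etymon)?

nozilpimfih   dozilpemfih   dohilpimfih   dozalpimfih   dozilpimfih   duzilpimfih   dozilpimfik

Rasima: *duzilpemfig
  duzilpemfig → duzilpemfik   [final devoicing]
  duzilpemfik (rule 2 does not apply)
  duzilpemfik → duzilpimfik   [pre-nasal raising]
  duzilpimfik → dozilpimfik   [vowel merger]
  dozilpimfik → dozilpimfih   [unconditioned shift]
  giving Rasima dozilpimfih.
Only 'dozilpimfih' matches the regular Rasima development of *duzilpemfig.

dozilpimfih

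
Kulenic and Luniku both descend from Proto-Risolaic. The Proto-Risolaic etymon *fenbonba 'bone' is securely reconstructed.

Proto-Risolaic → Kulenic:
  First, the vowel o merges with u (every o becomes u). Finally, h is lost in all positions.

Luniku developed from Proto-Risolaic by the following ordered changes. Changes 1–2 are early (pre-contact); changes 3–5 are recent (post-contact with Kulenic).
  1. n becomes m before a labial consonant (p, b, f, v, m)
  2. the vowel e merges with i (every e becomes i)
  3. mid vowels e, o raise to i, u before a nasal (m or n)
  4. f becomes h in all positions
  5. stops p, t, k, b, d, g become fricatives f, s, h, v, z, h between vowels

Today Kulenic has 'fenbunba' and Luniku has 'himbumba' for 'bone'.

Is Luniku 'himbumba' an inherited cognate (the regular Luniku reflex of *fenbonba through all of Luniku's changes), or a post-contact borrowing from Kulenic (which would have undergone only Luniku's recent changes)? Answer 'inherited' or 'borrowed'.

If inherited, *fenbonba would pass through all of Luniku's changes:
Luniku: *fenbonba
  fenbonba → fembomba   [nasal place assimilation]
  fembomba → fimbomba   [vowel merger]
  fimbomba → fimbumba   [pre-nasal raising]
  fimbumba → himbumba   [unconditioned shift]
  himbumba (rule 5 does not apply)
  giving Luniku himbumba.
If borrowed from Kulenic 'fenbunba' after the early changes, it would undergo only the recent ones:
  rule 3 (pre-nasal raising): fenbunba → finbunba
  rule 4 (unconditioned shift): finbunba → hinbunba
  rule 5 (intervocalic lenition): no change (hinbunba)
  ⇒ as a loan: hinbunba
Luniku 'himbumba' matches the inherited outcome exactly, so it is an inherited cognate, not a loan.

inherited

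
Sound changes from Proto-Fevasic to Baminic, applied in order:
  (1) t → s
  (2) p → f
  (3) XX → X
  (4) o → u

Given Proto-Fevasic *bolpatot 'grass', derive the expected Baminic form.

Baminic: *bolpatot
  bolpatot → bolpasos   [unconditioned shift]
  bolpasos → bolfasos   [unconditioned shift]
  bolfasos (rule 3 does not apply)
  bolfasos → bulfasus   [vowel merger]
  giving Baminic bulfasus.

bulfasus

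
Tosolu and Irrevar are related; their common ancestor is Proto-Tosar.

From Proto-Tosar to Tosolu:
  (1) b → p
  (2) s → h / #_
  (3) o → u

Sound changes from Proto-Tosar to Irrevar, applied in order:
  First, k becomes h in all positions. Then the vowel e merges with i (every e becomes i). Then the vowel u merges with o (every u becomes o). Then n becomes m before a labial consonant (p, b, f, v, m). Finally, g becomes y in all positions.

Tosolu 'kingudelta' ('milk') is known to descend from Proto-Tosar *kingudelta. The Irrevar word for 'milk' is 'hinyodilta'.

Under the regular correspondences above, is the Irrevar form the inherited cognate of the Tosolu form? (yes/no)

Derive the expected Irrevar reflex of *kingudelta:
Irrevar: *kingudelta
  kingudelta → hingudelta   [unconditioned shift]
  hingudelta → hingudilta   [vowel merger]
  hingudilta → hingodilta   [vowel merger]
  hingodilta (rule 4 does not apply)
  hingodilta → hinyodilta   [unconditioned shift]
  giving Irrevar hinyodilta.
Irrevar 'hinyodilta' matches the regular reflex exactly, so the pair is cognate.

yes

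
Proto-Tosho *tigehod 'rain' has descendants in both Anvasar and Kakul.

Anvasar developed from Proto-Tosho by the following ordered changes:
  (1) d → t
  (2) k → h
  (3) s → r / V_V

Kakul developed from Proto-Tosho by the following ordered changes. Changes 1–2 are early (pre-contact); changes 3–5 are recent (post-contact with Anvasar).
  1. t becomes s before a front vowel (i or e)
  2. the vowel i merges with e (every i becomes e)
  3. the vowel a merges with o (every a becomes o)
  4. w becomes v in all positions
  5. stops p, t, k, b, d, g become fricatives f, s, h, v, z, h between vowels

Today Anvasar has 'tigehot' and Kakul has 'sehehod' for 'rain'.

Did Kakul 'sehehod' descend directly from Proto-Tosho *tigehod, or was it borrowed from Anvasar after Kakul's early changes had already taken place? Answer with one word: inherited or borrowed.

If inherited, *tigehod would pass through all of Kakul's changes:
Kakul: *tigehod
  tigehod → sigehod   [palatalisation]
  sigehod → segehod   [vowel merger]
  segehod (rule 3 does not apply)
  segehod (rule 4 does not apply)
  segehod → sehehod   [intervocalic lenition]
  giving Kakul sehehod.
If borrowed from Anvasar 'tigehot' after the early changes, it would undergo only the recent ones:
  rule 3 (vowel merger): no change (tigehot)
  rule 4 (unconditioned shift): no change (tigehot)
  rule 5 (intervocalic lenition): tigehot → tihehot
  ⇒ as a loan: tihehot
Kakul 'sehehod' matches the inherited outcome exactly, so it is an inherited cognate, not a loan.

inherited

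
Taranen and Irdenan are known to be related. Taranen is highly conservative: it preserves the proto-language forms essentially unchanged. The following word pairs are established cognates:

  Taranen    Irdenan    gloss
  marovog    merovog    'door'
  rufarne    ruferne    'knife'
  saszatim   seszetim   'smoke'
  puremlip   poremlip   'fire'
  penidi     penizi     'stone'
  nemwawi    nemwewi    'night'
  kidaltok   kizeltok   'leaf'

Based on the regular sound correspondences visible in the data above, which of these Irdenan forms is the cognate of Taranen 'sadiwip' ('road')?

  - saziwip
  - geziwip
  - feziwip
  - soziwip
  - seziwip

seziwip

saszatim ~ seszetim, nemwawi ~ nemwewi — Taranen a corresponds to Irdenan e after a consonant, before a consonant other than r, m, n, p, b, f, v.
penidi ~ penizi — Taranen d corresponds to Irdenan z between vowels (before a front vowel).
Applying these to Taranen 'sadiwip':
  sadiwip → sediwip   (a→e after a consonant, before a consonant other than r, m, n, p, b, f, v)
  sediwip → seziwip   (d→z between vowels (before a front vowel))
So the Irdenan cognate is 'seziwip'.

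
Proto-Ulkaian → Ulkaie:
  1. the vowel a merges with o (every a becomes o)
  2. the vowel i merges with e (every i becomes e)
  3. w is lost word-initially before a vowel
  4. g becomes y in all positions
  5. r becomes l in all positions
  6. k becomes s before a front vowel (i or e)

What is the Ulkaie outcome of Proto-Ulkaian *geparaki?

yepolose

Ulkaie: *geparaki > geporoki > geporoke > yeporoke > yepoloke > yepolose  (by vowel merger, vowel merger, unconditioned shift, unconditioned shift, palatalisation)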